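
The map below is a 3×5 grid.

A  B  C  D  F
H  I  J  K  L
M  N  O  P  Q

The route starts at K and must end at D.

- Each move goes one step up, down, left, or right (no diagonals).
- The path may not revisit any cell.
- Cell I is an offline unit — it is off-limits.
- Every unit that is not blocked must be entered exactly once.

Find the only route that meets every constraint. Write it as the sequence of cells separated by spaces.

Need to visit all 14 open cells exactly once, starting at K and ending at D.
Route from K: left 1 to J, up 1 to C, left 2 to A, down 2 to M, right 4 to Q, up 2 to F, left 1 to D — 13 moves in all.
Check: all 14 open cells covered.

K J C B A H M N O P Q L F D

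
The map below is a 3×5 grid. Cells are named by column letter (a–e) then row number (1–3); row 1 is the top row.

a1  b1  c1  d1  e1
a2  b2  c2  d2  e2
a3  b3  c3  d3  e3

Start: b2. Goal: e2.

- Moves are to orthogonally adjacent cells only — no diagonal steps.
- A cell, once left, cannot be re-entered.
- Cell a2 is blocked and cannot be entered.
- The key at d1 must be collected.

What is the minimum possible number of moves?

Any route passes through d1 somewhere between b2 and e2. Summing Manhattan distances along the two legs (b2 → d1 → e2) gives a lower bound of 3 + 2 = 5 moves.
A route of 5 moves achieves this: b2 → b1 → c1 → d1 → d2 → e2.
Since 5 matches the lower bound, it is optimal.

5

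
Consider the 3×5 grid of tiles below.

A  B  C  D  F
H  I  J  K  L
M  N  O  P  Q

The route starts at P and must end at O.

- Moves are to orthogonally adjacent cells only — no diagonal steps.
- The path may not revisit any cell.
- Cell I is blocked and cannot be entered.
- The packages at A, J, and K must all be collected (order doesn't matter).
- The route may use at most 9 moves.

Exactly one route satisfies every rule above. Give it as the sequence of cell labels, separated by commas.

The 9-move cap with required stops at A, J, K leaves no slack for detours.
Route from P: up 1 to K, left 1 to J, up 1 to C, left 2 to A, down 2 to M, right 2 to O — 9 moves in all.
Check: all required cells visited; 9 ≤ 9 moves.

P, K, J, C, B, A, H, M, N, O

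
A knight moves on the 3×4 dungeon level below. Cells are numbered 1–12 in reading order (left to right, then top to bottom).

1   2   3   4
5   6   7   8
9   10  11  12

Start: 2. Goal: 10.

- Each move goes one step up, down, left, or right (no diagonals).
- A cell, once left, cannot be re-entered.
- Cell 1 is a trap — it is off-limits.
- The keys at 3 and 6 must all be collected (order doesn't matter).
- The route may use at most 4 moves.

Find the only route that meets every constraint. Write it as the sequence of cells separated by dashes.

The budget equals the shortest possible length, so every move has to be on a shortest route through the required cells.
Route from 2: right to 3, down to 7, left to 6, down to 10 — 4 moves in all.
Check: all required cells visited; 4 ≤ 4 moves.

2 - 3 - 7 - 6 - 10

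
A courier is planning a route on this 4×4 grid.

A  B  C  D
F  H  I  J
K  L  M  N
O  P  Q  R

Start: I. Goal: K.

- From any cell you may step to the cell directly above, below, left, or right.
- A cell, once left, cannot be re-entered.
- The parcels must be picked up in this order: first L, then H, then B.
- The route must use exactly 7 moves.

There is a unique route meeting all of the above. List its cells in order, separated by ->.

The waypoints must appear in the order L, H, B, with no cell reused.
Route from I: down 1 to M, left 1 to L, up 2 to B, left 1 to A, down 2 to K — 7 moves in all.
Check: order respected (L at step 2, H at step 3, B at step 4); 7 moves as required.

I -> M -> L -> H -> B -> A -> F -> K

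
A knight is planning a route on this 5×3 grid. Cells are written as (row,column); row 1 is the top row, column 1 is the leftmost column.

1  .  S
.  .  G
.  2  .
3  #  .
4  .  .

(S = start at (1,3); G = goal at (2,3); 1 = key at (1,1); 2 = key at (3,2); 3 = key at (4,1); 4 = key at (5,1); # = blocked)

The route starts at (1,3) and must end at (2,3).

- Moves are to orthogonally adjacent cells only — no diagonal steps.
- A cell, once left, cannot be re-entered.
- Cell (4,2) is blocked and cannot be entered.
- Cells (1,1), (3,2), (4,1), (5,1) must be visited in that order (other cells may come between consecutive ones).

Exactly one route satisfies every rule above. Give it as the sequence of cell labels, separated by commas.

(1,3), (1,2), (1,1), (2,1), (2,2), (3,2), (3,1), (4,1), (5,1), (5,2), (5,3), (4,3), (3,3), (2,3)

The waypoints must appear in the order (1,1), (3,2), (4,1), (5,1), with no cell reused.
Route from (1,3): 2× left (reaching (1,1)), down to (2,1), right to (2,2), down to (3,2), left to (3,1), 2× down (reaching (5,1)), 2× right (reaching (5,3)), 3× up (reaching (2,3)) — 13 moves in all.
Check: order respected (1 at step 2, 2 at step 5, 3 at step 7, 4 at step 8).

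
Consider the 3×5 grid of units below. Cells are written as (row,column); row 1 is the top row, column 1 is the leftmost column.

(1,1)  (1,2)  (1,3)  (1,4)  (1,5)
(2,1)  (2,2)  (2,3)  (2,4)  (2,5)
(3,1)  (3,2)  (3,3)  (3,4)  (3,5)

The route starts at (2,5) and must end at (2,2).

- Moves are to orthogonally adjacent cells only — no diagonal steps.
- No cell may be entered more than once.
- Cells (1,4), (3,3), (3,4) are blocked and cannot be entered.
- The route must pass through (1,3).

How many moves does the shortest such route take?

Any route passes through (1,3) somewhere between (2,5) and (2,2). Summing Manhattan distances along the two legs ((2,5) → (1,3) → (2,2)) gives a lower bound of 3 + 2 = 5 moves.
A route of 5 moves achieves this: (2,5) → (2,4) → (2,3) → (1,3) → (1,2) → (2,2).
Since 5 matches the lower bound, it is optimal.

5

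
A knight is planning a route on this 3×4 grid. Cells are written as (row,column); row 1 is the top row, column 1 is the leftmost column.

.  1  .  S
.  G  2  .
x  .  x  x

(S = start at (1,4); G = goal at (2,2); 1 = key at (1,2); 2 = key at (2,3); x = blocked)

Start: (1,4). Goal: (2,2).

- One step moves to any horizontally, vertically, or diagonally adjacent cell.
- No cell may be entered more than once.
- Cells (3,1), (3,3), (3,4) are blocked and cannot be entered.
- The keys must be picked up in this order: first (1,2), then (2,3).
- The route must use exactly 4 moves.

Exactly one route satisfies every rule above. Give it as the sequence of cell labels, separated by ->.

(1,4) -> (1,3) -> (1,2) -> (2,3) -> (2,2)

The waypoints must appear in the order (1,2), (2,3), with no cell reused.
Route from (1,4): 2× left (reaching (1,2)), down-right to (2,3), left to (2,2) — 4 moves in all.
Check: order respected (1 at step 2, 2 at step 3); 4 moves as required.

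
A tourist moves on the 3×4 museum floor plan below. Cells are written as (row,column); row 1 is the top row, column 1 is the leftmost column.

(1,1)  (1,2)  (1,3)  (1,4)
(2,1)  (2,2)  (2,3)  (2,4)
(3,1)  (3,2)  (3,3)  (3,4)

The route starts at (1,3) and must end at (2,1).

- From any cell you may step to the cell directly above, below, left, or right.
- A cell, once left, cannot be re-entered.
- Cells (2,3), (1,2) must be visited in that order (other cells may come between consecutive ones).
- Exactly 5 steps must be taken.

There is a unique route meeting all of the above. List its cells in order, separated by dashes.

The waypoints must appear in the order (2,3), (1,2), with no cell reused.
Route from (1,3): down to (2,3), left to (2,2), up to (1,2), left to (1,1), down to (2,1) — 5 moves in all.
Check: order respected ((2,3) at step 1, (1,2) at step 3); 5 moves as required.

(1,3) - (2,3) - (2,2) - (1,2) - (1,1) - (2,1)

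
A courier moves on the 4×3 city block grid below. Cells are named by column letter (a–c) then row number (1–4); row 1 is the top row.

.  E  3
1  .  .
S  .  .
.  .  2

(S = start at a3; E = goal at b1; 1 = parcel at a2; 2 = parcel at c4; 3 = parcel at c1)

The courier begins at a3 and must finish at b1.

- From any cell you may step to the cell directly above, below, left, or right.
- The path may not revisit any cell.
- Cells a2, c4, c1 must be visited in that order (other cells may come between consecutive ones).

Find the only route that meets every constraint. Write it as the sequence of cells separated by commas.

The waypoints must appear in the order a2, c4, c1, with no cell reused.
Route from a3: up to a2, right to b2, 2× down (reaching b4), right to c4, 3× up (reaching c1), left to b1 — 9 moves in all.
Check: order respected (1 at step 1, 2 at step 5, 3 at step 8).

a3, a2, b2, b3, b4, c4, c3, c2, c1, b1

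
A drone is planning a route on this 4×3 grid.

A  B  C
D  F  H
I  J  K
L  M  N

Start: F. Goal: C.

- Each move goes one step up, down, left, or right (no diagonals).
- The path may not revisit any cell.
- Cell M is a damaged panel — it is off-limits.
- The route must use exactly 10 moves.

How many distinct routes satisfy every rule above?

0

Need simple routes of exactly 10 moves from F to C (Manhattan distance 2, so 4 moves are spent on a detour and 4 undoing it).
No route satisfies every constraint, so the count is 0.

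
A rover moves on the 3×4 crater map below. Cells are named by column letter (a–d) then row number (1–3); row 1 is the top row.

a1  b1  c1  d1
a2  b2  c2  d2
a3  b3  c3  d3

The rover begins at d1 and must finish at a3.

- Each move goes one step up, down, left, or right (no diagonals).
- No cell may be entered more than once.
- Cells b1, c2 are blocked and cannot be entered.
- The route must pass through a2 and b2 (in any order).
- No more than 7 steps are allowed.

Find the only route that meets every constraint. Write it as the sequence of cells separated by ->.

d1 -> d2 -> d3 -> c3 -> b3 -> b2 -> a2 -> a3

The 7-move cap with required stops at a2, b2 leaves no slack for detours.
Route from d1: down 2 to d3, left 2 to b3, up 1 to b2, left 1 to a2, down 1 to a3 — 7 moves in all.
Check: all required cells visited; 7 ≤ 7 moves.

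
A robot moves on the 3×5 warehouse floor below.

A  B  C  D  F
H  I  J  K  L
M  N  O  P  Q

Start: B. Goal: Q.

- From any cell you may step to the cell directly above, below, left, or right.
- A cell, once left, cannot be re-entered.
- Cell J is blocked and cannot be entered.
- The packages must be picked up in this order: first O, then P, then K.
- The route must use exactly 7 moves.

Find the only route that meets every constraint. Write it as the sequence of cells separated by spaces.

The waypoints must appear in the order O, P, K, with no cell reused.
Route from B: down 2 to N, right 2 to P, up 1 to K, right 1 to L, down 1 to Q — 7 moves in all.
Check: order respected (O at step 3, P at step 4, K at step 5); 7 moves as required.

B I N O P K L Q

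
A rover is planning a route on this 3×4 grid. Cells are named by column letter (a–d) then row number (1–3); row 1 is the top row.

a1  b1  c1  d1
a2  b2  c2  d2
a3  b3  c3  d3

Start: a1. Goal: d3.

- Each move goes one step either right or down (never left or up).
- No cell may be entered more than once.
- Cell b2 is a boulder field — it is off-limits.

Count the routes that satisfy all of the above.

A right/down-only route from a1 to d3 makes exactly 2 down-moves and 3 right-moves in some order.
With no other constraints that would be C(5,2) = 10 routes.
Subtract routes through each blocked cell (inclusion–exclusion for overlaps): − through b2: 6 → 4.
That gives 4 routes.

4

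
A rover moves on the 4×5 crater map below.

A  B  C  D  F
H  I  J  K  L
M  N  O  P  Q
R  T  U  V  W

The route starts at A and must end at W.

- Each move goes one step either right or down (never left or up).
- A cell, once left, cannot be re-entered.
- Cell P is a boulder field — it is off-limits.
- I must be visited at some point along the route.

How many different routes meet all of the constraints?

8

A right/down-only route from A to W makes exactly 3 down-moves and 4 right-moves in some order.
With no other constraints that would be C(7,3) = 35 routes.
Split at I and multiply the segment counts (each segment already excludes blocked cells): A→I: 2; I→W: 4; product = 8.
That gives 8 routes.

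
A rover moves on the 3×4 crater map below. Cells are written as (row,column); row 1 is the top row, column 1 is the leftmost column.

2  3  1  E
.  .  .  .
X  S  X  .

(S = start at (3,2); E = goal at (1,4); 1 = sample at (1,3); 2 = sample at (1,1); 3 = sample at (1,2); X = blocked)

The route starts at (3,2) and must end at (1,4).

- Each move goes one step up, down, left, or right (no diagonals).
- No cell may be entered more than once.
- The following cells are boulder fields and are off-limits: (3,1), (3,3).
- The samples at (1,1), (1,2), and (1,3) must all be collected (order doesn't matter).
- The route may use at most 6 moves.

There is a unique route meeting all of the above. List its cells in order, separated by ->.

(3,2) -> (2,2) -> (2,1) -> (1,1) -> (1,2) -> (1,3) -> (1,4)

Any route must reach (1,1), (1,2), and (1,3) and still end at (1,4) within 6 moves, so the order of the required stops is forced.
Route from (3,2): up 1 to (2,2), left 1 to (2,1), up 1 to (1,1), right 3 to (1,4) — 6 moves in all.
Check: all required cells visited; 6 ≤ 6 moves.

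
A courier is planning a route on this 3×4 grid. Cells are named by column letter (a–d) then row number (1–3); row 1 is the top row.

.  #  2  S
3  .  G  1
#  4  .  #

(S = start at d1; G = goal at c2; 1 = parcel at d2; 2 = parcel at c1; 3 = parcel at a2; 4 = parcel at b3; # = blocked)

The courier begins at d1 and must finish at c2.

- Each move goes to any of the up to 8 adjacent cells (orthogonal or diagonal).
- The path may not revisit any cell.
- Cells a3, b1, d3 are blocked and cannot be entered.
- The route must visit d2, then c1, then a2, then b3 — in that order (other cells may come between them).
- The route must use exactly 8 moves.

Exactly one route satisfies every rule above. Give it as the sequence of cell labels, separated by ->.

d1 -> d2 -> c1 -> b2 -> a1 -> a2 -> b3 -> c3 -> c2

The waypoints must appear in the order d2, c1, a2, b3, with no cell reused.
Route from d1: down to d2, up-left to c1, down-left to b2, up-left to a1, down to a2, down-right to b3, right to c3, up to c2 — 8 moves in all.
Check: order respected (1 at step 1, 2 at step 2, 3 at step 5, 4 at step 6); 8 moves as required.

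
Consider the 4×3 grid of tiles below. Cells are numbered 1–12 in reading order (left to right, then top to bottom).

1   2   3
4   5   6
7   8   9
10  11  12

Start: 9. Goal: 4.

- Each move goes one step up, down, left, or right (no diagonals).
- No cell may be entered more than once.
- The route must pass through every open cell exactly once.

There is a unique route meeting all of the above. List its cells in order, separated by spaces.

9 12 11 10 7 8 5 6 3 2 1 4

Need to visit all 12 open cells exactly once, starting at 9 and ending at 4.
Cell 3 has only two open neighbours (6 and 2), so the path must pass straight through it: one of those is the cell it's entered from and the other is where it exits.
Route from 9: down 1 to 12, left 2 to 10, up 1 to 7, right 1 to 8, up 1 to 5, right 1 to 6, up 1 to 3, left 2 to 1, down 1 to 4 — 11 moves in all.
Check: all 12 open cells covered.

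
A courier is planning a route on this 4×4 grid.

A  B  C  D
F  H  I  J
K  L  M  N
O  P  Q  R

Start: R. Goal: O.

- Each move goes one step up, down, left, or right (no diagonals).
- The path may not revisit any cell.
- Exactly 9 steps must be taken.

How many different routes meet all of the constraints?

Need simple routes of exactly 9 moves from R to O (Manhattan distance 3, so 3 moves are spent on a detour and 3 undoing it).
Branch systematically from the start, pruning whenever the remaining move budget drops below the Manhattan distance to O or differs from it in parity. Grouping the completions by first move — via N: 27; via Q: 12 — and summing: 27 + 12 = 39.
That gives 39 routes.

39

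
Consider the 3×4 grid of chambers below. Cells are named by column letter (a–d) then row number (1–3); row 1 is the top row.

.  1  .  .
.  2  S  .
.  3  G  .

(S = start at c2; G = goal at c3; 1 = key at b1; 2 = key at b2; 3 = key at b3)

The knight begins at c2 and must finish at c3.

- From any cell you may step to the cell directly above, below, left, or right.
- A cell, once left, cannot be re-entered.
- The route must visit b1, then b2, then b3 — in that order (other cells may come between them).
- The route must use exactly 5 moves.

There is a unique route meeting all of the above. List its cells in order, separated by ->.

c2 -> c1 -> b1 -> b2 -> b3 -> c3

The waypoints must appear in the order b1, b2, b3, with no cell reused.
Route from c2: up 1 to c1, left 1 to b1, down 2 to b3, right 1 to c3 — 5 moves in all.
Check: order respected (1 at step 2, 2 at step 3, 3 at step 4); 5 moves as required.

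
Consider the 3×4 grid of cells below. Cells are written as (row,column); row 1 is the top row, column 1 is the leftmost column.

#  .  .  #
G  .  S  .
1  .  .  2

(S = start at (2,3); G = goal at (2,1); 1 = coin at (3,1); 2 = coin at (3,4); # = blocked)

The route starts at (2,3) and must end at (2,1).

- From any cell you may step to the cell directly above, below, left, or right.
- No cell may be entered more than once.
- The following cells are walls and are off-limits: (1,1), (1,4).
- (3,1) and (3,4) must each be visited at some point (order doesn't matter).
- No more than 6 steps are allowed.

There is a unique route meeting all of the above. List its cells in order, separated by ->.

(2,3) -> (2,4) -> (3,4) -> (3,3) -> (3,2) -> (3,1) -> (2,1)

The 6-move cap with required stops at (3,1), (3,4) leaves no slack for detours.
Route from (2,3): right to (2,4), down to (3,4), 3× left (reaching (3,1)), up to (2,1) — 6 moves in all.
Check: all required cells visited; 6 ≤ 6 moves.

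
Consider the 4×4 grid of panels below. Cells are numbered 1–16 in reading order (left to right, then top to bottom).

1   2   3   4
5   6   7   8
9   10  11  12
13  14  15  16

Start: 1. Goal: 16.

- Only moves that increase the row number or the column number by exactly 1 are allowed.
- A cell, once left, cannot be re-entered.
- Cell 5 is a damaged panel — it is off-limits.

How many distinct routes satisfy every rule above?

A right/down-only route from 1 to 16 makes exactly 3 down-moves and 3 right-moves in some order.
With no other constraints that would be C(6,3) = 20 routes.
Subtract routes through each blocked cell (inclusion–exclusion for overlaps): − through 5: 10 → 10.
That gives 10 routes.

10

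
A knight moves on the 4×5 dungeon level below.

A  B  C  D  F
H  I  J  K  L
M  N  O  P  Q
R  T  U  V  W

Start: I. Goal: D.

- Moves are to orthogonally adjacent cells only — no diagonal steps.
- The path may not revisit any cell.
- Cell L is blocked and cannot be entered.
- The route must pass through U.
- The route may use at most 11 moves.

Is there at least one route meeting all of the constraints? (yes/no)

One route that works: I → N → T → U → O → J → C → D.

yes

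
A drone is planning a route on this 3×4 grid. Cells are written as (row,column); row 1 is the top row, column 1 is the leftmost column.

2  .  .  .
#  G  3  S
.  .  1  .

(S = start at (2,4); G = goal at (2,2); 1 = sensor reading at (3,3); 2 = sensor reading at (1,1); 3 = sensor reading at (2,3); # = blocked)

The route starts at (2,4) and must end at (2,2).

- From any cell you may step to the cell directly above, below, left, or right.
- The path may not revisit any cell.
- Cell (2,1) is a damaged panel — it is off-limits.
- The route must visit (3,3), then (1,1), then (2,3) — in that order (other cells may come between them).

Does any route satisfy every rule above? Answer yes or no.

no

(1,1) must be visited but has only one open neighbour ((1,2)), and it is neither the start nor the goal — the route would have to enter and leave through (1,2), re-entering it.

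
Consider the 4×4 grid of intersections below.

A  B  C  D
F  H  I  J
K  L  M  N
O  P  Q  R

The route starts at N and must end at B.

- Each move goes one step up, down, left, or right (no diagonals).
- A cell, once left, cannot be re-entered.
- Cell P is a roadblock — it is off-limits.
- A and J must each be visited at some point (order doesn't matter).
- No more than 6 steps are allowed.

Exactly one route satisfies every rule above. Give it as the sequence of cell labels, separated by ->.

N -> J -> I -> H -> F -> A -> B

Any route must reach A and J and still end at B within 6 moves, so the order of the required stops is forced.
Route from N: up to J, 3× left (reaching F), up to A, right to B — 6 moves in all.
Check: all required cells visited; 6 ≤ 6 moves.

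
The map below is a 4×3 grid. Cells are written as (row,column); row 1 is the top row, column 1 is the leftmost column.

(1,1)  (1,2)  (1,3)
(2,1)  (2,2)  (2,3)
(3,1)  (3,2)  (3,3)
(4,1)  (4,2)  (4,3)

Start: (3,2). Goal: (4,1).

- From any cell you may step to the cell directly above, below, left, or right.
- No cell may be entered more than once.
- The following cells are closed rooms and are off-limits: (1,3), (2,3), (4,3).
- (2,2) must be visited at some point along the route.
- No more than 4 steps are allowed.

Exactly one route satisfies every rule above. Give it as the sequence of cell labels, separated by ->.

(3,2) -> (2,2) -> (2,1) -> (3,1) -> (4,1)

Any route must reach (2,2) and still end at (4,1) within 4 moves, so the order of the required stops is forced.
Route from (3,2): up 1 to (2,2), left 1 to (2,1), down 2 to (4,1) — 4 moves in all.
Check: all required cells visited; 4 ≤ 4 moves.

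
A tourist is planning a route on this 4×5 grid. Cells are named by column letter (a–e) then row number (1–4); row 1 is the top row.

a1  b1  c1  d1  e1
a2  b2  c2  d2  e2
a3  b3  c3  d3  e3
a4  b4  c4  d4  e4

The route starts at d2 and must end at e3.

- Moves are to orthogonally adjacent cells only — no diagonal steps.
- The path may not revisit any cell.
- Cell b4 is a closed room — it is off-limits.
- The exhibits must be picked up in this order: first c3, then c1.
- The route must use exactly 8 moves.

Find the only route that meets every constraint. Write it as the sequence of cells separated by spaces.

d2 d3 c3 c2 c1 d1 e1 e2 e3

The waypoints must appear in the order c3, c1, with no cell reused.
Route from d2: down 1 to d3, left 1 to c3, up 2 to c1, right 2 to e1, down 2 to e3 — 8 moves in all.
Check: order respected (c3 at step 2, c1 at step 4); 8 moves as required.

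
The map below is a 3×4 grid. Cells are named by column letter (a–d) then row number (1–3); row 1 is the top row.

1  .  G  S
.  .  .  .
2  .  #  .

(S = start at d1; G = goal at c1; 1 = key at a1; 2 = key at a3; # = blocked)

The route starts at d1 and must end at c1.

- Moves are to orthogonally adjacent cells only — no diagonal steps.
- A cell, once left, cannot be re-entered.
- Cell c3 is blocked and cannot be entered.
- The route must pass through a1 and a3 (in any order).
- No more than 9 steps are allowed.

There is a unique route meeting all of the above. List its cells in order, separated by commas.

The budget equals the shortest possible length, so every move has to be on a shortest route through the required cells.
Route from d1: down to d2, 2× left (reaching b2), down to b3, left to a3, 2× up (reaching a1), 2× right (reaching c1) — 9 moves in all.
Check: all required cells visited; 9 ≤ 9 moves.

d1, d2, c2, b2, b3, a3, a2, a1, b1, c1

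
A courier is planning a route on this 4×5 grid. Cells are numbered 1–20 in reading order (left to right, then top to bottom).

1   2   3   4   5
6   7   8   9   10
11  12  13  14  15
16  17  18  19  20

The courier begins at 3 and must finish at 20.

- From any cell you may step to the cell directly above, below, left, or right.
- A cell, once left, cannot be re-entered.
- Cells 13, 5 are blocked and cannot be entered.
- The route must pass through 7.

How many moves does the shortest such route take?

7

Any route passes through 7 somewhere between 3 and 20. Summing Manhattan distances along the two legs (3 → 7 → 20) gives a lower bound of 2 + 5 = 7 moves.
A route of 7 moves achieves this: 3 → 8 → 7 → 12 → 17 → 18 → 19 → 20.
Since 7 matches the lower bound, it is optimal.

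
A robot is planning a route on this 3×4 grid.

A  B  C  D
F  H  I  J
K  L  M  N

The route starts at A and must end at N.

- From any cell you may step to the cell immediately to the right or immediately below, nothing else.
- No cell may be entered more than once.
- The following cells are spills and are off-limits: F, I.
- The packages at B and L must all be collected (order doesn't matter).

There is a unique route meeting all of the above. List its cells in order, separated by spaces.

Moves only go right or down, so the column and row indices never decrease.
Route from A: right to B, 2× down (reaching L), 2× right (reaching N) — 5 moves in all.
Check: all required cells visited.

A B H L M N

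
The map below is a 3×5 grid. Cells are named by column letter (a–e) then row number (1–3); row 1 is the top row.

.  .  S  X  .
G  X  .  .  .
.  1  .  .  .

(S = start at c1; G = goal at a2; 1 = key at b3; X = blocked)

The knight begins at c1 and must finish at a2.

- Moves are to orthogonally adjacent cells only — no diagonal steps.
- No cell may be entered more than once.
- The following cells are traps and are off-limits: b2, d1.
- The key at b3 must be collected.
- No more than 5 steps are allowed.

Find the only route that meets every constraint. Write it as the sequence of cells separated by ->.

c1 -> c2 -> c3 -> b3 -> a3 -> a2

Any route must reach b3 and still end at a2 within 5 moves, so the order of the required stops is forced.
Route from c1: 2× down (reaching c3), 2× left (reaching a3), up to a2 — 5 moves in all.
Check: all required cells visited; 5 ≤ 5 moves.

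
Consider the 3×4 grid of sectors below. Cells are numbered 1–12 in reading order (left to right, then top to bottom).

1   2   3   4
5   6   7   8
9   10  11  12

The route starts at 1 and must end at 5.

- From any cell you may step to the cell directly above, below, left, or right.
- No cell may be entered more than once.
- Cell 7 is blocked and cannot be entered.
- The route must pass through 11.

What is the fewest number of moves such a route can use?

Any route passes through 11 somewhere between 1 and 5. Summing Manhattan distances along the two legs (1 → 11 → 5) gives a lower bound of 4 + 3 = 7 moves.
The shortest route satisfying every rule uses 9 moves: 1 → 2 → 3 → 4 → 8 → 12 → 11 → 10 → 6 → 5.
The no-revisit rule (legs can't share cells) pushes the minimum above the 7-move bound; an exhaustive check rules out every length from 7 to 8, leaving 9 as the minimum.

9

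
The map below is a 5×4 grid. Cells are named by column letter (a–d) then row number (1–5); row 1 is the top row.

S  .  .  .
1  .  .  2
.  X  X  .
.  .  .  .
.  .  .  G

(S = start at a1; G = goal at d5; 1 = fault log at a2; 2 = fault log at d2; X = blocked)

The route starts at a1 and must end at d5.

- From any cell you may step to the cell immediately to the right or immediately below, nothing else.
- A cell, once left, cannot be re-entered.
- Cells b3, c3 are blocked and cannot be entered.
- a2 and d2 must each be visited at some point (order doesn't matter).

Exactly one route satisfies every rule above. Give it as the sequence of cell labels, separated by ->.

a1 -> a2 -> b2 -> c2 -> d2 -> d3 -> d4 -> d5

Moves only go right or down, so the column and row indices never decrease.
Route from a1: down to a2, 3× right (reaching d2), 3× down (reaching d5) — 7 moves in all.
Check: all required cells visited.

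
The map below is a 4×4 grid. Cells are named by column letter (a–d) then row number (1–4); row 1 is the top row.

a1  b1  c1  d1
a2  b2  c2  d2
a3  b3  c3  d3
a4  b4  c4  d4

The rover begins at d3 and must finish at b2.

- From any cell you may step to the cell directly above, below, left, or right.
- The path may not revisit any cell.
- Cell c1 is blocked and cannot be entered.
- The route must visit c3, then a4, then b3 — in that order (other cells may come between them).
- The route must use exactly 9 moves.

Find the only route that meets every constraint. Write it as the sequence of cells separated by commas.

The waypoints must appear in the order c3, a4, b3, with no cell reused.
Route from d3: up 1 to d2, left 1 to c2, down 2 to c4, left 2 to a4, up 1 to a3, right 1 to b3, up 1 to b2 — 9 moves in all.
Check: order respected (c3 at step 3, a4 at step 6, b3 at step 8); 9 moves as required.

d3, d2, c2, c3, c4, b4, a4, a3, b3, b2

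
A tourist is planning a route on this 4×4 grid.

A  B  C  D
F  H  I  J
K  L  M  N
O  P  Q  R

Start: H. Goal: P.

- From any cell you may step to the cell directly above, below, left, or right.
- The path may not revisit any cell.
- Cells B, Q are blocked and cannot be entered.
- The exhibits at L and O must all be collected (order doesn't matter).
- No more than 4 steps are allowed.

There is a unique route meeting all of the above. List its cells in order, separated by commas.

The budget equals the shortest possible length, so every move has to be on a shortest route through the required cells.
Route from H: down 1 to L, left 1 to K, down 1 to O, right 1 to P — 4 moves in all.
Check: all required cells visited; 4 ≤ 4 moves.

H, L, K, O, P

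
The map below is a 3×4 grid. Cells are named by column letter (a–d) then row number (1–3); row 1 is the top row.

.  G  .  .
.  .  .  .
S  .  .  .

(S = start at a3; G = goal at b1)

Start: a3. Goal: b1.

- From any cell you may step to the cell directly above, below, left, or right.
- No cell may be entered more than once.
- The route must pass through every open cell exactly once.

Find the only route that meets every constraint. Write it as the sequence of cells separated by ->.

Need to visit all 12 open cells exactly once, starting at a3 and ending at b1.
Cell d1 has only two open neighbours (d2 and c1), so the path must pass straight through it: one of those is the cell it's entered from and the other is where it exits.
Route from a3: right 3 to d3, up 2 to d1, left 1 to c1, down 1 to c2, left 2 to a2, up 1 to a1, right 1 to b1 — 11 moves in all.
Check: all 12 open cells covered.

a3 -> b3 -> c3 -> d3 -> d2 -> d1 -> c1 -> c2 -> b2 -> a2 -> a1 -> b1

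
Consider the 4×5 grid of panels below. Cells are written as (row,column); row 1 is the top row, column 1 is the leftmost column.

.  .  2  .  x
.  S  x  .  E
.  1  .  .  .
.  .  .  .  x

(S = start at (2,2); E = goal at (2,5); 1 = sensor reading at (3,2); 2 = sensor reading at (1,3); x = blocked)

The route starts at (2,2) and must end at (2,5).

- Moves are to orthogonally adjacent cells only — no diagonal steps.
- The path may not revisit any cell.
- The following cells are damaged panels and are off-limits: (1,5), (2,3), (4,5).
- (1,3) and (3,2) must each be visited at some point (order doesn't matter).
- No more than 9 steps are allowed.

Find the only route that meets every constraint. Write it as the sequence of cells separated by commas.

(2,2), (3,2), (3,1), (2,1), (1,1), (1,2), (1,3), (1,4), (2,4), (2,5)

The 9-move cap with required stops at (1,3), (3,2) leaves no slack for detours.
Route from (2,2): down to (3,2), left to (3,1), 2× up (reaching (1,1)), 3× right (reaching (1,4)), down to (2,4), right to (2,5) — 9 moves in all.
Check: all required cells visited; 9 ≤ 9 moves.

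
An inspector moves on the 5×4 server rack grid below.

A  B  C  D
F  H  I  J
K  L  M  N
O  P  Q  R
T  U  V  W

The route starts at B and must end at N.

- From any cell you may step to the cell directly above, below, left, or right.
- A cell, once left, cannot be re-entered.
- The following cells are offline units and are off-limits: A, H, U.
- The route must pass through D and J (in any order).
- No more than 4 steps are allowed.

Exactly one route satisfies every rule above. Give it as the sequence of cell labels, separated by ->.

The 4-move cap with required stops at D, J leaves no slack for detours.
Route from B: right 2 to D, down 2 to N — 4 moves in all.
Check: all required cells visited; 4 ≤ 4 moves.

B -> C -> D -> J -> N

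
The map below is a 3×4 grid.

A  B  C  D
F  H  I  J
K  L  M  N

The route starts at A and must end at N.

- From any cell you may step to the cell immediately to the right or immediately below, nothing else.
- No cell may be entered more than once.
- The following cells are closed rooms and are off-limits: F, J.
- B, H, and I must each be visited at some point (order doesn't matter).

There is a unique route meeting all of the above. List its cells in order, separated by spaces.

Moves only go right or down, so the column and row indices never decrease.
Route from A: right to B, down to H, right to I, down to M, right to N — 5 moves in all.
Check: all required cells visited.

A B H I M N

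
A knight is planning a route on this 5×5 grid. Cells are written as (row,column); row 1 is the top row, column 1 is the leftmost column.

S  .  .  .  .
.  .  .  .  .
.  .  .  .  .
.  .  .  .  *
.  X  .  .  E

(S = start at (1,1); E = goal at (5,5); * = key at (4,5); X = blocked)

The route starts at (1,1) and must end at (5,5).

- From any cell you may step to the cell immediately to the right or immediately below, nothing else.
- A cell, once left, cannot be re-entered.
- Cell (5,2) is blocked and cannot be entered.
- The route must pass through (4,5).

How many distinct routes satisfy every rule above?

A right/down-only route from (1,1) to (5,5) makes exactly 4 down-moves and 4 right-moves in some order.
With no other constraints that would be C(8,4) = 70 routes.
Split at (4,5) and multiply the segment counts (each segment already excludes blocked cells): (1,1)→(4,5): 35; (4,5)→(5,5): 1; product = 35.
That gives 35 routes.

35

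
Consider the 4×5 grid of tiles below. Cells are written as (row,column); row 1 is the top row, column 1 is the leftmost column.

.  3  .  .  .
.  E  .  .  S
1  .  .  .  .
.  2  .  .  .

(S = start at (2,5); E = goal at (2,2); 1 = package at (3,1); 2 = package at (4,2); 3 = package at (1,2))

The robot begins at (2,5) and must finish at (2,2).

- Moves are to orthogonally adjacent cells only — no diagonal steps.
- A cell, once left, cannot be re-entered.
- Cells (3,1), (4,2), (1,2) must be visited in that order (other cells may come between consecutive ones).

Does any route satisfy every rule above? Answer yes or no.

no

Ignoring the required order, 224 revisit-free routes from (2,5) to (2,2) pass through all of (3,1), (4,2), and (1,2); the waypoint orders that occur are (4,2) → (3,1) → (1,2) (153); (1,2) → (3,1) → (4,2) (71) — never (3,1) → (4,2) → (1,2).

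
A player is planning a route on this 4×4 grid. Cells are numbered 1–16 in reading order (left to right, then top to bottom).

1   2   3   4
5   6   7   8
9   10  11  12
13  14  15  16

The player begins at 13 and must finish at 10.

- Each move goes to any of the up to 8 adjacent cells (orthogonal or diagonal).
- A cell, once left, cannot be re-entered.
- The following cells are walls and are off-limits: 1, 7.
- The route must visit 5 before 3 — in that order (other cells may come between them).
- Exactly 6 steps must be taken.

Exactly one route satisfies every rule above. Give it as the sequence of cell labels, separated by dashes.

13 - 9 - 5 - 2 - 3 - 6 - 10

The waypoints must appear in the order 5, 3, with no cell reused.
Route from 13: up 2 to 5, up-right 1 to 2, right 1 to 3, down-left 1 to 6, down 1 to 10 — 6 moves in all.
Check: order respected (5 at step 2, 3 at step 4); 6 moves as required.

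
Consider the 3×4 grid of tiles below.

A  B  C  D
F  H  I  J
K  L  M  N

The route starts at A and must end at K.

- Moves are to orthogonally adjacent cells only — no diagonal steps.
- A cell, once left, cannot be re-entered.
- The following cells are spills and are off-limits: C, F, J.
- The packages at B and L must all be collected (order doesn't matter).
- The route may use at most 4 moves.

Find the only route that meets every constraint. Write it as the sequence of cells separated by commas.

A, B, H, L, K

Any route must reach B and L and still end at K within 4 moves, so the order of the required stops is forced.
Route from A: right to B, 2× down (reaching L), left to K — 4 moves in all.
Check: all required cells visited; 4 ≤ 4 moves.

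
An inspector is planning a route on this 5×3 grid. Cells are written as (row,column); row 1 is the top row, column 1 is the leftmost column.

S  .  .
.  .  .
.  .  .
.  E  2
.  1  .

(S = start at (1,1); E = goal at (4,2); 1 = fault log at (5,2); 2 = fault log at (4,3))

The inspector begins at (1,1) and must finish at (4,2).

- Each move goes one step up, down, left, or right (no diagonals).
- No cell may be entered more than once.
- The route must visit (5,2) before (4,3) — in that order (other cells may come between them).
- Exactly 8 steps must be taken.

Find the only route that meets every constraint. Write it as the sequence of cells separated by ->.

The waypoints must appear in the order (5,2), (4,3), with no cell reused.
Route from (1,1): 4× down (reaching (5,1)), 2× right (reaching (5,3)), up to (4,3), left to (4,2) — 8 moves in all.
Check: order respected (1 at step 5, 2 at step 7); 8 moves as required.

(1,1) -> (2,1) -> (3,1) -> (4,1) -> (5,1) -> (5,2) -> (5,3) -> (4,3) -> (4,2)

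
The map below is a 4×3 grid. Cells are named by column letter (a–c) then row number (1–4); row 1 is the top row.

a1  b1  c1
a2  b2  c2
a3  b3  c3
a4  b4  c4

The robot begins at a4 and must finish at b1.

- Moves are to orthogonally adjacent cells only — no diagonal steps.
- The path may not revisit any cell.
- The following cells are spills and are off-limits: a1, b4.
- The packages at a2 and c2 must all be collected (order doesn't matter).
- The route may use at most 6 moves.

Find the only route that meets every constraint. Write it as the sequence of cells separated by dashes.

The 6-move cap with required stops at a2, c2 leaves no slack for detours.
Route from a4: 2× up (reaching a2), 2× right (reaching c2), up to c1, left to b1 — 6 moves in all.
Check: all required cells visited; 6 ≤ 6 moves.

a4 - a3 - a2 - b2 - c2 - c1 - b1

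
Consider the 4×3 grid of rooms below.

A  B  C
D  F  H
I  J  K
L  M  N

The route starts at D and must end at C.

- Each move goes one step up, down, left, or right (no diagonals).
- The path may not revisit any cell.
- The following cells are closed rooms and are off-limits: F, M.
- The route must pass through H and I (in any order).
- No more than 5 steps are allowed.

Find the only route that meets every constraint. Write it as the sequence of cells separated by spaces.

D I J K H C

The budget equals the shortest possible length, so every move has to be on a shortest route through the required cells.
Route from D: down 1 to I, right 2 to K, up 2 to C — 5 moves in all.
Check: all required cells visited; 5 ≤ 5 moves.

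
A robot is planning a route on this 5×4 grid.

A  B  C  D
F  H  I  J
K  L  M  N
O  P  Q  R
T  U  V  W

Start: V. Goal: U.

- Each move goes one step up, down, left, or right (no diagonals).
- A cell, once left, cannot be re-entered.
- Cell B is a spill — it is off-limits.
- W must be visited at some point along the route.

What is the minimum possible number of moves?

Any route passes through W somewhere between V and U. Summing Manhattan distances along the two legs (V → W → U) gives a lower bound of 1 + 2 = 3 moves.
The shortest route satisfying every rule uses 5 moves: V → W → R → Q → P → U.
The no-revisit rule (legs can't share cells) pushes the minimum above the 3-move bound; an exhaustive check rules out every length from 3 to 4, leaving 5 as the minimum.

5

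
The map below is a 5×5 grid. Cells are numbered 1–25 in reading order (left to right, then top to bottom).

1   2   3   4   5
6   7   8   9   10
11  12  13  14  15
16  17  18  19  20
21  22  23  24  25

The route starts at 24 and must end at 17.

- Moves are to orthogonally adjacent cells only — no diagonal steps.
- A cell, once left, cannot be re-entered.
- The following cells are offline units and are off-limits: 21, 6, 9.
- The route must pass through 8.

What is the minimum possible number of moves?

Any route passes through 8 somewhere between 24 and 17. Summing Manhattan distances along the two legs (24 → 8 → 17) gives a lower bound of 4 + 3 = 7 moves.
A route of 7 moves achieves this: 24 → 19 → 14 → 13 → 8 → 7 → 12 → 17.
Since 7 matches the lower bound, it is optimal.

7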